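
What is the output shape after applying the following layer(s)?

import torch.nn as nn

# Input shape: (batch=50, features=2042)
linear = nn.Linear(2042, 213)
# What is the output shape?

Input shape: (50, 2042)
Output shape: (50, 213)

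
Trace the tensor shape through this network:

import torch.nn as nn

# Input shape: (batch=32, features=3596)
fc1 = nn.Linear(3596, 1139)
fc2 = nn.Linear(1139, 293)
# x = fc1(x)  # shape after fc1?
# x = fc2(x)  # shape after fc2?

Input shape: (32, 3596)
  -> after fc1: (32, 1139)
Output shape: (32, 293)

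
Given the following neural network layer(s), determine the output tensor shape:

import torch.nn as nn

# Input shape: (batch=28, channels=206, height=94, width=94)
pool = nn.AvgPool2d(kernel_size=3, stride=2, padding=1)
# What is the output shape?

Input shape: (28, 206, 94, 94)
Output shape: (28, 206, 47, 47)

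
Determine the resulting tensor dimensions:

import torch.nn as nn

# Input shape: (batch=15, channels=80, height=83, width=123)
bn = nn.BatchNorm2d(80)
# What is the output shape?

Input shape: (15, 80, 83, 123)
Output shape: (15, 80, 83, 123)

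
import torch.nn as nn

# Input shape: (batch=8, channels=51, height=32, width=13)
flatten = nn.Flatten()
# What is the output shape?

Input shape: (8, 51, 32, 13)
Output shape: (8, 21216)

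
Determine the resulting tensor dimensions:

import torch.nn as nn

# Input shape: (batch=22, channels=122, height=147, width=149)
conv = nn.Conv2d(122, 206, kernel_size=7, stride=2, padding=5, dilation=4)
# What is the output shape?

Input shape: (22, 122, 147, 149)
Output shape: (22, 206, 67, 68)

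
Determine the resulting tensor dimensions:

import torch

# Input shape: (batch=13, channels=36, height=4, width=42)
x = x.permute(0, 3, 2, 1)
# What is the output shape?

Input shape: (13, 36, 4, 42)
Output shape: (13, 42, 4, 36)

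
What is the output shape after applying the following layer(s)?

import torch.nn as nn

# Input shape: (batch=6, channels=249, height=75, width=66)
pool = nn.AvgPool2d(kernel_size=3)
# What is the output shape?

Input shape: (6, 249, 75, 66)
Output shape: (6, 249, 25, 22)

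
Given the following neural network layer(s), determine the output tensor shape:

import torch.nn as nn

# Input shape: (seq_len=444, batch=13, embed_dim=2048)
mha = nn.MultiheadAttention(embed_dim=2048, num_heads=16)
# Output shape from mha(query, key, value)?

Input shape: (444, 13, 2048)
Output shape: (444, 13, 2048)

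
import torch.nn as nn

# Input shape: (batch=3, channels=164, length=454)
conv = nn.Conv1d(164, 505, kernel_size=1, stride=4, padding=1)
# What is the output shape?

Input shape: (3, 164, 454)
Output shape: (3, 505, 114)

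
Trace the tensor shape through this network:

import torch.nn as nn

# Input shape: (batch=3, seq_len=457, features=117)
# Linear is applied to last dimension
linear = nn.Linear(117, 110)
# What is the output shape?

Input shape: (3, 457, 117)
Output shape: (3, 457, 110)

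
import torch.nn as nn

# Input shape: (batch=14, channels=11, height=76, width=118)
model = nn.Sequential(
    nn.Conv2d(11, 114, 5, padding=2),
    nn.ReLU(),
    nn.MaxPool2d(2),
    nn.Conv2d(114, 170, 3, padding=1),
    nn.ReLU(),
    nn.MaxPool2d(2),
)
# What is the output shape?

Input shape: (14, 11, 76, 118)
  -> after first Conv2d: (14, 114, 76, 118)
  -> after first MaxPool2d: (14, 114, 38, 59)
  -> after second Conv2d: (14, 170, 38, 59)
Output shape: (14, 170, 19, 29)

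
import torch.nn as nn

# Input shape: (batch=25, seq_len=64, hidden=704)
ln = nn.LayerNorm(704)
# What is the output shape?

Input shape: (25, 64, 704)
Output shape: (25, 64, 704)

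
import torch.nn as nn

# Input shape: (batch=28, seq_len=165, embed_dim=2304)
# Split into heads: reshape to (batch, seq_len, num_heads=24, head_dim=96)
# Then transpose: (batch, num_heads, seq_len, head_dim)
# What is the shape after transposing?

Input shape: (28, 165, 2304)
  -> after reshape: (28, 165, 24, 96)
Output shape: (28, 24, 165, 96)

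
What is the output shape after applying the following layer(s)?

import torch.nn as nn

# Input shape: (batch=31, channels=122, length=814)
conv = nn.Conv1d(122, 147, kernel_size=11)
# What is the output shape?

Input shape: (31, 122, 814)
Output shape: (31, 147, 804)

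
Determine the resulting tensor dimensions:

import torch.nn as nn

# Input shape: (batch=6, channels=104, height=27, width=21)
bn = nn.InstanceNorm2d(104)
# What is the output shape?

Input shape: (6, 104, 27, 21)
Output shape: (6, 104, 27, 21)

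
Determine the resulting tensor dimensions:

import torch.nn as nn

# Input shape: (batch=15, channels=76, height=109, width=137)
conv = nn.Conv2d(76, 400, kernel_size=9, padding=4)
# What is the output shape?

Input shape: (15, 76, 109, 137)
Output shape: (15, 400, 109, 137)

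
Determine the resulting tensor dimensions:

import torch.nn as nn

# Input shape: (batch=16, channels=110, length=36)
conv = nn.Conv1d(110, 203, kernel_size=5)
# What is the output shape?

Input shape: (16, 110, 36)
Output shape: (16, 203, 32)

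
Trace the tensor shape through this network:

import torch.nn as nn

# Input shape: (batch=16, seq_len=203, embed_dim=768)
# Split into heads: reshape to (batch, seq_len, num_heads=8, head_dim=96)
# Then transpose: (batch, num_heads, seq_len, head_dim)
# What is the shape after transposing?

Input shape: (16, 203, 768)
  -> after reshape: (16, 203, 8, 96)
Output shape: (16, 8, 203, 96)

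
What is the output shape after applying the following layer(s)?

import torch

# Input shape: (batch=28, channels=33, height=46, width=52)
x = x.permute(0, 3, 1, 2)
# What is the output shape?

Input shape: (28, 33, 46, 52)
Output shape: (28, 52, 33, 46)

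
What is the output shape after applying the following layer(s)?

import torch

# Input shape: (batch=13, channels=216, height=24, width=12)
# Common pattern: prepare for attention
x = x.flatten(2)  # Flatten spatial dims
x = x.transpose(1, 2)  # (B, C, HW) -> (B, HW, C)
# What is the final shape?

Input shape: (13, 216, 24, 12)
  -> after flatten(2): (13, 216, 288)
Output shape: (13, 288, 216)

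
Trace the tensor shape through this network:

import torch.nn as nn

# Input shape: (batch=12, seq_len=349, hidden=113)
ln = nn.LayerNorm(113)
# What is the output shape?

Input shape: (12, 349, 113)
Output shape: (12, 349, 113)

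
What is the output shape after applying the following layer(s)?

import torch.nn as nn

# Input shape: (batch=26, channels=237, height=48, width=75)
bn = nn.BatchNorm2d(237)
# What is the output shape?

Input shape: (26, 237, 48, 75)
Output shape: (26, 237, 48, 75)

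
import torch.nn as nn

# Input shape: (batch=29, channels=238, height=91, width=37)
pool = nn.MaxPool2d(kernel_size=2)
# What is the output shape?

Input shape: (29, 238, 91, 37)
Output shape: (29, 238, 45, 18)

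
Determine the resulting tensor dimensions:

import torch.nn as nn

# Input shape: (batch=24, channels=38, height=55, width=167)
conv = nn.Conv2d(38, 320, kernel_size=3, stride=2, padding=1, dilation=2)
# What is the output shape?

Input shape: (24, 38, 55, 167)
Output shape: (24, 320, 27, 83)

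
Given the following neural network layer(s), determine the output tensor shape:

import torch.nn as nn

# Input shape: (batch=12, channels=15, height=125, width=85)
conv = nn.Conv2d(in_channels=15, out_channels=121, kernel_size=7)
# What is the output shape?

Input shape: (12, 15, 125, 85)
Output shape: (12, 121, 119, 79)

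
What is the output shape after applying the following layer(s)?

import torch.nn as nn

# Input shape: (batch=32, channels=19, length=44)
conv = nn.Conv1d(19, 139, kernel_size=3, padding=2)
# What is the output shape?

Input shape: (32, 19, 44)
Output shape: (32, 139, 46)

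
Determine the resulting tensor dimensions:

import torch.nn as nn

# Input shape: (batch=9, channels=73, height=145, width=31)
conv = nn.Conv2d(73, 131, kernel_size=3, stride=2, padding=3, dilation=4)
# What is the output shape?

Input shape: (9, 73, 145, 31)
Output shape: (9, 131, 72, 15)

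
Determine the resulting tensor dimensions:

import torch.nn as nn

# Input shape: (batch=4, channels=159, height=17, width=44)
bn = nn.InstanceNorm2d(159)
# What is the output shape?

Input shape: (4, 159, 17, 44)
Output shape: (4, 159, 17, 44)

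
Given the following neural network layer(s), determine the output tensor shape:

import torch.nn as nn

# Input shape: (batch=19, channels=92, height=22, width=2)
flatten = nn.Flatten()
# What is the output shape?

Input shape: (19, 92, 22, 2)
Output shape: (19, 4048)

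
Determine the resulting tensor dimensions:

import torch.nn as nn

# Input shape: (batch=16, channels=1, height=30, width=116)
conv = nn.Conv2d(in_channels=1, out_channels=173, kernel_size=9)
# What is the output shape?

Input shape: (16, 1, 30, 116)
Output shape: (16, 173, 22, 108)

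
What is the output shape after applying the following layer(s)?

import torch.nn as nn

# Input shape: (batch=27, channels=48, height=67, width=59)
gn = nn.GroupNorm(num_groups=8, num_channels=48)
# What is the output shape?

Input shape: (27, 48, 67, 59)
Output shape: (27, 48, 67, 59)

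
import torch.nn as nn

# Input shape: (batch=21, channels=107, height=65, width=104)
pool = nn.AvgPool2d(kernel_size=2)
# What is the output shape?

Input shape: (21, 107, 65, 104)
Output shape: (21, 107, 32, 52)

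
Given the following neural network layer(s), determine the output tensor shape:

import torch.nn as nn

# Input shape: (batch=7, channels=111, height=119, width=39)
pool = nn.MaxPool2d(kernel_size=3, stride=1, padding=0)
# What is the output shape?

Input shape: (7, 111, 119, 39)
Output shape: (7, 111, 117, 37)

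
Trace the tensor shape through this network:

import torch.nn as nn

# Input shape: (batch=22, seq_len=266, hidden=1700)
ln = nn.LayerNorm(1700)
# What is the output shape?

Input shape: (22, 266, 1700)
Output shape: (22, 266, 1700)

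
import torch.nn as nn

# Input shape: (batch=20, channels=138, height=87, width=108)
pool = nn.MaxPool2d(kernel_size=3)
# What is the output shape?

Input shape: (20, 138, 87, 108)
Output shape: (20, 138, 29, 36)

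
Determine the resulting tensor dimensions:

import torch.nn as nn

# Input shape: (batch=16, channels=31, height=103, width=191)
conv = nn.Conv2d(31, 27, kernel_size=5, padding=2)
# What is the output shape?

Input shape: (16, 31, 103, 191)
Output shape: (16, 27, 103, 191)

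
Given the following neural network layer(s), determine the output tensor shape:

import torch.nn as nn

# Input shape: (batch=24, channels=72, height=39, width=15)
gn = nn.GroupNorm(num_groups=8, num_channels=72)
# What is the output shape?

Input shape: (24, 72, 39, 15)
Output shape: (24, 72, 39, 15)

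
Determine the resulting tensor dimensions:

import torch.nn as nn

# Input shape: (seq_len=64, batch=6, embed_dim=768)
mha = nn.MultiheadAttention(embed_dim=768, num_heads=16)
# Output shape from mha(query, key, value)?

Input shape: (64, 6, 768)
Output shape: (64, 6, 768)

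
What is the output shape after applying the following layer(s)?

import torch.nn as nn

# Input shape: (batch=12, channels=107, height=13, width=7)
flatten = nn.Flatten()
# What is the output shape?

Input shape: (12, 107, 13, 7)
Output shape: (12, 9737)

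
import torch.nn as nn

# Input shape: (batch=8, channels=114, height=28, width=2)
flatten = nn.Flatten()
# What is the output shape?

Input shape: (8, 114, 28, 2)
Output shape: (8, 6384)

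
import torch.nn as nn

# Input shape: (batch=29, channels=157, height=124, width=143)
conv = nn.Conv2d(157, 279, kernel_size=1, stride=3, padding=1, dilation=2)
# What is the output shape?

Input shape: (29, 157, 124, 143)
Output shape: (29, 279, 42, 49)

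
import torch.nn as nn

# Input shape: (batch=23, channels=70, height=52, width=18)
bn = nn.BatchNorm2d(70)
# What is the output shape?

Input shape: (23, 70, 52, 18)
Output shape: (23, 70, 52, 18)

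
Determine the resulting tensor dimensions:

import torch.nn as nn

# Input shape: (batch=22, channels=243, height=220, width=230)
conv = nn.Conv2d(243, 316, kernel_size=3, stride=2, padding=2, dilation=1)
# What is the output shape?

Input shape: (22, 243, 220, 230)
Output shape: (22, 316, 111, 116)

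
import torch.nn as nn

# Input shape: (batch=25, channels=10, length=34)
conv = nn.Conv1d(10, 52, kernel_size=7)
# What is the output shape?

Input shape: (25, 10, 34)
Output shape: (25, 52, 28)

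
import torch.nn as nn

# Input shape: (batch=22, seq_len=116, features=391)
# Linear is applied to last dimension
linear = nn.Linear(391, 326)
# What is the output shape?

Input shape: (22, 116, 391)
Output shape: (22, 116, 326)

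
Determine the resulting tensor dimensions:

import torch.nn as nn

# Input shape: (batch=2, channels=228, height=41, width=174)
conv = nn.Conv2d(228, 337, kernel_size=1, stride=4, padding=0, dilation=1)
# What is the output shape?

Input shape: (2, 228, 41, 174)
Output shape: (2, 337, 11, 44)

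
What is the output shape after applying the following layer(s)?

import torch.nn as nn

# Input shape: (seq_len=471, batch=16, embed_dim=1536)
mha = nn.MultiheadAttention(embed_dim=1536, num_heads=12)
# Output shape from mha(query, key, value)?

Input shape: (471, 16, 1536)
Output shape: (471, 16, 1536)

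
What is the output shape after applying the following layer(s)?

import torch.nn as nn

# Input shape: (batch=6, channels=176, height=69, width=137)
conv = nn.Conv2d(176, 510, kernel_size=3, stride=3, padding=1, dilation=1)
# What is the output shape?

Input shape: (6, 176, 69, 137)
Output shape: (6, 510, 23, 46)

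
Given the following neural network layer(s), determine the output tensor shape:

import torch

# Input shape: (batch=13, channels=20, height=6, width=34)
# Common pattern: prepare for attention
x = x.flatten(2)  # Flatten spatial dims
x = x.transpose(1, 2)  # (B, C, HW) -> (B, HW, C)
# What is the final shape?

Input shape: (13, 20, 6, 34)
  -> after flatten(2): (13, 20, 204)
Output shape: (13, 204, 20)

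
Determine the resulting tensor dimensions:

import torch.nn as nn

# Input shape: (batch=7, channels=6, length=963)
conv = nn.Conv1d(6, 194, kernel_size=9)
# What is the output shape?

Input shape: (7, 6, 963)
Output shape: (7, 194, 955)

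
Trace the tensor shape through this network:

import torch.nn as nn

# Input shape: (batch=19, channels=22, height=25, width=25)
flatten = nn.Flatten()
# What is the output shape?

Input shape: (19, 22, 25, 25)
Output shape: (19, 13750)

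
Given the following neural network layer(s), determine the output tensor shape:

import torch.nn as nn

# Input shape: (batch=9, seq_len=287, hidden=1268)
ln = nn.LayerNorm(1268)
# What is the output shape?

Input shape: (9, 287, 1268)
Output shape: (9, 287, 1268)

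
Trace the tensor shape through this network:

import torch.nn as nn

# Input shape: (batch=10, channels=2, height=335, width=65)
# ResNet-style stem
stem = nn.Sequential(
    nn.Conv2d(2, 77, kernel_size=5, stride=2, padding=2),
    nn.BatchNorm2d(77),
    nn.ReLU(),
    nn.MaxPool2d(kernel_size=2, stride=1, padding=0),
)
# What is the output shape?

Input shape: (10, 2, 335, 65)
  -> after Conv2d 5x5 stride=2: (10, 77, 168, 33)
Output shape: (10, 77, 167, 32)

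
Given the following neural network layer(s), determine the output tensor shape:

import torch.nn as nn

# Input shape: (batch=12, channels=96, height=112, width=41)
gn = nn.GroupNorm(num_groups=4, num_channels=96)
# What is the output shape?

Input shape: (12, 96, 112, 41)
Output shape: (12, 96, 112, 41)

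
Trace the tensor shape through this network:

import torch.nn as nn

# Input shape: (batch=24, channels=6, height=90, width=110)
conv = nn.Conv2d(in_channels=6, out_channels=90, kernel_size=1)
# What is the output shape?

Input shape: (24, 6, 90, 110)
Output shape: (24, 90, 90, 110)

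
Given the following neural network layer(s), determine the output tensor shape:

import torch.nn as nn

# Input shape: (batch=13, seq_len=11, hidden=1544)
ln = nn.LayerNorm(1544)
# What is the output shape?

Input shape: (13, 11, 1544)
Output shape: (13, 11, 1544)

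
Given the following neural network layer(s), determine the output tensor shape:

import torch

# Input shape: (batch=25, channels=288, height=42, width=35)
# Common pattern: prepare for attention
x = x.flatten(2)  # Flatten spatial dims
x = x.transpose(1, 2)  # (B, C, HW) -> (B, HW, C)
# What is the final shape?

Input shape: (25, 288, 42, 35)
  -> after flatten(2): (25, 288, 1470)
Output shape: (25, 1470, 288)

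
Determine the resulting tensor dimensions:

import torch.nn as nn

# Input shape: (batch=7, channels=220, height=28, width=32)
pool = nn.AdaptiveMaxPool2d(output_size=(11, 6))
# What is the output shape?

Input shape: (7, 220, 28, 32)
Output shape: (7, 220, 11, 6)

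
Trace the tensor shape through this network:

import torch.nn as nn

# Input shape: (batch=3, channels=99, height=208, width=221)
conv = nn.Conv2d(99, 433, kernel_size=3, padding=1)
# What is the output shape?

Input shape: (3, 99, 208, 221)
Output shape: (3, 433, 208, 221)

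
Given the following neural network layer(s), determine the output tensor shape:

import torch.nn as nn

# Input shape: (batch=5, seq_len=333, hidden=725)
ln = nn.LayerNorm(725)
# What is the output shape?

Input shape: (5, 333, 725)
Output shape: (5, 333, 725)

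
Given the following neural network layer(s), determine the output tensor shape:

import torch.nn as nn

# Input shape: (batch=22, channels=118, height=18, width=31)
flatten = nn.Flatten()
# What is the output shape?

Input shape: (22, 118, 18, 31)
Output shape: (22, 65844)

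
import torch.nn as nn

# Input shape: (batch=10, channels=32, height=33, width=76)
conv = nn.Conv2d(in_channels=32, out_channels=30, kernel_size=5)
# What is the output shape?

Input shape: (10, 32, 33, 76)
Output shape: (10, 30, 29, 72)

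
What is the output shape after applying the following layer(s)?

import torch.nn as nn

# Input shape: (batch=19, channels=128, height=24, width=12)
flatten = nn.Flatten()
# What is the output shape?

Input shape: (19, 128, 24, 12)
Output shape: (19, 36864)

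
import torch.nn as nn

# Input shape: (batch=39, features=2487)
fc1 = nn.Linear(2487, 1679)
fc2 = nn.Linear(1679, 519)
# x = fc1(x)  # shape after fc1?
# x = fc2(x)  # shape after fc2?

Input shape: (39, 2487)
  -> after fc1: (39, 1679)
Output shape: (39, 519)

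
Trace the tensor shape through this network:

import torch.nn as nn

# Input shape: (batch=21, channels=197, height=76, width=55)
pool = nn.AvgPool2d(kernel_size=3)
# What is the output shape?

Input shape: (21, 197, 76, 55)
Output shape: (21, 197, 25, 18)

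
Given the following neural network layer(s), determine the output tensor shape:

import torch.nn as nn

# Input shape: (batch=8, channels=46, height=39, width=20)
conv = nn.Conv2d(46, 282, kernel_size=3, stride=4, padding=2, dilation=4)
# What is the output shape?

Input shape: (8, 46, 39, 20)
Output shape: (8, 282, 9, 4)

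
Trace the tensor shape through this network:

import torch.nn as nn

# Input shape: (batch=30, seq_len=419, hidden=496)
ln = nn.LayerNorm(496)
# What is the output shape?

Input shape: (30, 419, 496)
Output shape: (30, 419, 496)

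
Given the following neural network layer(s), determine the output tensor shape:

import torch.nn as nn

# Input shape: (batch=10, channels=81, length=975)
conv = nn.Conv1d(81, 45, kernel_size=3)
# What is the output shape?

Input shape: (10, 81, 975)
Output shape: (10, 45, 973)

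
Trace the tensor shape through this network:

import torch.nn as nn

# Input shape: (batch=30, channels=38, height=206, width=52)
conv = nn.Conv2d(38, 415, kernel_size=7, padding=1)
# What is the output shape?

Input shape: (30, 38, 206, 52)
Output shape: (30, 415, 202, 48)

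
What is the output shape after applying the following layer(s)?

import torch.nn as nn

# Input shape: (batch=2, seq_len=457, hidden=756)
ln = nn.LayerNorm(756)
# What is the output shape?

Input shape: (2, 457, 756)
Output shape: (2, 457, 756)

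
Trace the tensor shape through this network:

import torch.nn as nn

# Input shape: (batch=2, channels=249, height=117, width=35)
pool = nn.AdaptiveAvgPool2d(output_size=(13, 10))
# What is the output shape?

Input shape: (2, 249, 117, 35)
Output shape: (2, 249, 13, 10)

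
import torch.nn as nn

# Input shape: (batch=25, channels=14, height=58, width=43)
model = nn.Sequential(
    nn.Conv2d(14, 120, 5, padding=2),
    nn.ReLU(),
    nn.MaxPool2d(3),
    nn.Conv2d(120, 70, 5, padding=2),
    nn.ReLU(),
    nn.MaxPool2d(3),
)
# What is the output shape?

Input shape: (25, 14, 58, 43)
  -> after first Conv2d: (25, 120, 58, 43)
  -> after first MaxPool2d: (25, 120, 19, 14)
  -> after second Conv2d: (25, 70, 19, 14)
Output shape: (25, 70, 6, 4)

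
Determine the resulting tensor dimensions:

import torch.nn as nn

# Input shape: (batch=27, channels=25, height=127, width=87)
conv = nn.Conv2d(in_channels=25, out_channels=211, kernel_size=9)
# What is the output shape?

Input shape: (27, 25, 127, 87)
Output shape: (27, 211, 119, 79)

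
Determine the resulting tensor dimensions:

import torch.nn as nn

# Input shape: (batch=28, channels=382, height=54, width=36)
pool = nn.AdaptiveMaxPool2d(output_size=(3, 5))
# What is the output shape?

Input shape: (28, 382, 54, 36)
Output shape: (28, 382, 3, 5)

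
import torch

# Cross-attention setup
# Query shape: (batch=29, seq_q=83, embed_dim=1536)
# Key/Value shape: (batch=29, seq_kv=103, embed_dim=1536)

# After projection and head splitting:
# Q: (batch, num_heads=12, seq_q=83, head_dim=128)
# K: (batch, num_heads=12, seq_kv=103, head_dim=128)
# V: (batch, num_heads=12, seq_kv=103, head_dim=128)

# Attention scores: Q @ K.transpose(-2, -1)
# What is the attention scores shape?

Input shape: (29, 83, 1536)
Output shape: (29, 12, 83, 103)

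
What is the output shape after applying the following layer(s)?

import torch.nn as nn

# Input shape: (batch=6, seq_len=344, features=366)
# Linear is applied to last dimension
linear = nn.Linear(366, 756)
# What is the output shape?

Input shape: (6, 344, 366)
Output shape: (6, 344, 756)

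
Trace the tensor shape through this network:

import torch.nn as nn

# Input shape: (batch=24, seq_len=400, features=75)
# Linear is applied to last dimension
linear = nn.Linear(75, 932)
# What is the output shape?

Input shape: (24, 400, 75)
Output shape: (24, 400, 932)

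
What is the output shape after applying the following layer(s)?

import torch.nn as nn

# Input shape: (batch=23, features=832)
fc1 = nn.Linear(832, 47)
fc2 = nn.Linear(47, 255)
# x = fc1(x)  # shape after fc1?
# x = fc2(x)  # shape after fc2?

Input shape: (23, 832)
  -> after fc1: (23, 47)
Output shape: (23, 255)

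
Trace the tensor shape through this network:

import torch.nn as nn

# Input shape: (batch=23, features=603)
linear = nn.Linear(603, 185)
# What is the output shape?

Input shape: (23, 603)
Output shape: (23, 185)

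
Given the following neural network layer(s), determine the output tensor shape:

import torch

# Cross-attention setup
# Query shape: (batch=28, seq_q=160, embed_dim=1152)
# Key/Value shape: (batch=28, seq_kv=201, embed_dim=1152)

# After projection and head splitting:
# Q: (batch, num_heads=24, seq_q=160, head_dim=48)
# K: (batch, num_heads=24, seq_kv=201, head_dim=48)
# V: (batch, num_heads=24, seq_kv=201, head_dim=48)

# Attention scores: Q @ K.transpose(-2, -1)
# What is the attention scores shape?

Input shape: (28, 160, 1152)
Output shape: (28, 24, 160, 201)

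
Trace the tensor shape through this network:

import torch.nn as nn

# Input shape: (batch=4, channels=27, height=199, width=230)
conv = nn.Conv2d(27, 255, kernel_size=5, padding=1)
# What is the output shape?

Input shape: (4, 27, 199, 230)
Output shape: (4, 255, 197, 228)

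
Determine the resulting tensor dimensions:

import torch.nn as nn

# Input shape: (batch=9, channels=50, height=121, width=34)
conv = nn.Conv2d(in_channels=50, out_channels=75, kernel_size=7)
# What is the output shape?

Input shape: (9, 50, 121, 34)
Output shape: (9, 75, 115, 28)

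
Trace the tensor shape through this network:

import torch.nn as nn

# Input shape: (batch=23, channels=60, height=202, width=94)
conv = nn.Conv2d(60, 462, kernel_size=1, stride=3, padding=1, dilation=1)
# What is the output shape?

Input shape: (23, 60, 202, 94)
Output shape: (23, 462, 68, 32)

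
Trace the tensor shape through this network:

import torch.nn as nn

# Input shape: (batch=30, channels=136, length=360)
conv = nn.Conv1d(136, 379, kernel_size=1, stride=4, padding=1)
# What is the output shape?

Input shape: (30, 136, 360)
Output shape: (30, 379, 91)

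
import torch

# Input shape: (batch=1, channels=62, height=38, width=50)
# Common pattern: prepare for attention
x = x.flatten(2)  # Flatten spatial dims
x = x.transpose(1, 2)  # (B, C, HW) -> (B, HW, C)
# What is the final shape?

Input shape: (1, 62, 38, 50)
  -> after flatten(2): (1, 62, 1900)
Output shape: (1, 1900, 62)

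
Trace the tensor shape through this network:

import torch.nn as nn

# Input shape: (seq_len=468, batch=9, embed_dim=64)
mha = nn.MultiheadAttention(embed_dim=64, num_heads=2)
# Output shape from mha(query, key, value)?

Input shape: (468, 9, 64)
Output shape: (468, 9, 64)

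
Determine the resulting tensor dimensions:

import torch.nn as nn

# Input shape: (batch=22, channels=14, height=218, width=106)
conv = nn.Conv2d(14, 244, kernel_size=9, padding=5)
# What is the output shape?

Input shape: (22, 14, 218, 106)
Output shape: (22, 244, 220, 108)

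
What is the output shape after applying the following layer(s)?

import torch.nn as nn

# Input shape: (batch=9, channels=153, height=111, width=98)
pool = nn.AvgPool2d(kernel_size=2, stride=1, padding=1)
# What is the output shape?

Input shape: (9, 153, 111, 98)
Output shape: (9, 153, 112, 99)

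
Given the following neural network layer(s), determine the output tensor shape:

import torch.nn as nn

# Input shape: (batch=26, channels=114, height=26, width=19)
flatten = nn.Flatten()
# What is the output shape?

Input shape: (26, 114, 26, 19)
Output shape: (26, 56316)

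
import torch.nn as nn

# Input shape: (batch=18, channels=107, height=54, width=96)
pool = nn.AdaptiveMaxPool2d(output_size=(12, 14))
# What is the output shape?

Input shape: (18, 107, 54, 96)
Output shape: (18, 107, 12, 14)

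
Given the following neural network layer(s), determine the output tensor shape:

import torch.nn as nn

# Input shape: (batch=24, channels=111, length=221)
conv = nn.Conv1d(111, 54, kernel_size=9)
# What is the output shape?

Input shape: (24, 111, 221)
Output shape: (24, 54, 213)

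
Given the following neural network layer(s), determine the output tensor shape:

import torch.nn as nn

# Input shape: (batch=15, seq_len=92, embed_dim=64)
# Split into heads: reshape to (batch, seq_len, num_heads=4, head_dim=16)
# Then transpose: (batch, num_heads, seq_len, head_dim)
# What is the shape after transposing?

Input shape: (15, 92, 64)
  -> after reshape: (15, 92, 4, 16)
Output shape: (15, 4, 92, 16)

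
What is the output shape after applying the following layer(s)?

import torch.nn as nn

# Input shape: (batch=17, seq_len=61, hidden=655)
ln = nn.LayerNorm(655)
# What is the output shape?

Input shape: (17, 61, 655)
Output shape: (17, 61, 655)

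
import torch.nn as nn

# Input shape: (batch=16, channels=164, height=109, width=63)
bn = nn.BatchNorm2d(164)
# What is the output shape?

Input shape: (16, 164, 109, 63)
Output shape: (16, 164, 109, 63)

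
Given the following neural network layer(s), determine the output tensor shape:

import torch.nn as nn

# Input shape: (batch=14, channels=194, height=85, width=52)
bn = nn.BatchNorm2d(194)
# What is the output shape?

Input shape: (14, 194, 85, 52)
Output shape: (14, 194, 85, 52)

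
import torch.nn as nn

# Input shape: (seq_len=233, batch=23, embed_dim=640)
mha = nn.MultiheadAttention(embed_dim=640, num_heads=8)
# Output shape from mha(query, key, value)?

Input shape: (233, 23, 640)
Output shape: (233, 23, 640)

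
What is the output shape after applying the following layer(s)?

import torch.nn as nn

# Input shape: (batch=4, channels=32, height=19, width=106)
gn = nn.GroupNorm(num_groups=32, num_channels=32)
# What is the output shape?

Input shape: (4, 32, 19, 106)
Output shape: (4, 32, 19, 106)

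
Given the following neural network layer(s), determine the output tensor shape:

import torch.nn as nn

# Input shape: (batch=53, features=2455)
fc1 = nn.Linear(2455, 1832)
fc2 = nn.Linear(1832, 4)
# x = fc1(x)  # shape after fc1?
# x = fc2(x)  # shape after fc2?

Input shape: (53, 2455)
  -> after fc1: (53, 1832)
Output shape: (53, 4)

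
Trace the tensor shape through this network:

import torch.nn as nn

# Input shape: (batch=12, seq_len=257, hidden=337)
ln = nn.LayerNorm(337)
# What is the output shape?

Input shape: (12, 257, 337)
Output shape: (12, 257, 337)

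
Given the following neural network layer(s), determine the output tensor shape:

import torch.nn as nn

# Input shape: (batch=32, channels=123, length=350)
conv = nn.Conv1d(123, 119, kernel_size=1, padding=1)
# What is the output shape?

Input shape: (32, 123, 350)
Output shape: (32, 119, 352)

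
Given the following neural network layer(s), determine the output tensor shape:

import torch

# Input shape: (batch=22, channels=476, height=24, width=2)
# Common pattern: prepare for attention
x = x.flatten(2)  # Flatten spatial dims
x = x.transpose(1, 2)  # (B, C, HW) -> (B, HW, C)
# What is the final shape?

Input shape: (22, 476, 24, 2)
  -> after flatten(2): (22, 476, 48)
Output shape: (22, 48, 476)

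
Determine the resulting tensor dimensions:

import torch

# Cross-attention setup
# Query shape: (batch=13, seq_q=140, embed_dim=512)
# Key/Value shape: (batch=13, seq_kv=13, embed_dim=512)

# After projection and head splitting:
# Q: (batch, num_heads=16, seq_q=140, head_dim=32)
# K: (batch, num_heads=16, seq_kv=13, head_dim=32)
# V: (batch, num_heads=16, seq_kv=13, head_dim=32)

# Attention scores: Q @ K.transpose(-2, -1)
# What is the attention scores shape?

Input shape: (13, 140, 512)
Output shape: (13, 16, 140, 13)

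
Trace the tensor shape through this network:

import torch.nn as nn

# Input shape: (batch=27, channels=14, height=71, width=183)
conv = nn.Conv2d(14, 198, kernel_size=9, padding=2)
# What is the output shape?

Input shape: (27, 14, 71, 183)
Output shape: (27, 198, 67, 179)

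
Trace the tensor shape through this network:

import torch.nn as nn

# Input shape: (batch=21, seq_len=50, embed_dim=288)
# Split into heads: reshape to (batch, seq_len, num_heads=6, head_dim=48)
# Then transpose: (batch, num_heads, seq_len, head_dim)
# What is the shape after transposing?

Input shape: (21, 50, 288)
  -> after reshape: (21, 50, 6, 48)
Output shape: (21, 6, 50, 48)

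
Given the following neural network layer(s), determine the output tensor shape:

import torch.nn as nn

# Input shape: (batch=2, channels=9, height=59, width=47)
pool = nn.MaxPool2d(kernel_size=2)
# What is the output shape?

Input shape: (2, 9, 59, 47)
Output shape: (2, 9, 29, 23)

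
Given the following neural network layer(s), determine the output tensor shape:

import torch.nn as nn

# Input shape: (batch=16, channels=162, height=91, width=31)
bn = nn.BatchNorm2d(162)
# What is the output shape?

Input shape: (16, 162, 91, 31)
Output shape: (16, 162, 91, 31)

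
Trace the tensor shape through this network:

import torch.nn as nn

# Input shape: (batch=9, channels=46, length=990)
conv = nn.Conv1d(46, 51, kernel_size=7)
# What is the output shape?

Input shape: (9, 46, 990)
Output shape: (9, 51, 984)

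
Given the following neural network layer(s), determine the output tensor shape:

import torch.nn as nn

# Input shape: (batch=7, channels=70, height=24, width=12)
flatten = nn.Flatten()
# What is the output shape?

Input shape: (7, 70, 24, 12)
Output shape: (7, 20160)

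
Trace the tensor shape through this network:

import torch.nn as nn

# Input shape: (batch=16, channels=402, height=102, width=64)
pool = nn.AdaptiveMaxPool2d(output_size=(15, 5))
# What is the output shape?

Input shape: (16, 402, 102, 64)
Output shape: (16, 402, 15, 5)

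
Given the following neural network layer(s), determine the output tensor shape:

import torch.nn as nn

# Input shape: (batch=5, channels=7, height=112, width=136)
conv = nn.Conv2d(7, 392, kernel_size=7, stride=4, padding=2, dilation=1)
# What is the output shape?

Input shape: (5, 7, 112, 136)
Output shape: (5, 392, 28, 34)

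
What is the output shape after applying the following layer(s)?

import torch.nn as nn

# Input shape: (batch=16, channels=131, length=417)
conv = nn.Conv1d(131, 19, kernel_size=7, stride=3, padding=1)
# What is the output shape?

Input shape: (16, 131, 417)
Output shape: (16, 19, 138)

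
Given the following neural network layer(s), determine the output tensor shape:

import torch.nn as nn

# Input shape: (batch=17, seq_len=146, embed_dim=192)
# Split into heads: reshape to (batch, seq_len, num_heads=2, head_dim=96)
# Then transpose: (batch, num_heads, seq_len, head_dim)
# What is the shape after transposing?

Input shape: (17, 146, 192)
  -> after reshape: (17, 146, 2, 96)
Output shape: (17, 2, 146, 96)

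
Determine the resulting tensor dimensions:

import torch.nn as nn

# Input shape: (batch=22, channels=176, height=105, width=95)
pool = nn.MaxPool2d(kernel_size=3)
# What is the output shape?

Input shape: (22, 176, 105, 95)
Output shape: (22, 176, 35, 31)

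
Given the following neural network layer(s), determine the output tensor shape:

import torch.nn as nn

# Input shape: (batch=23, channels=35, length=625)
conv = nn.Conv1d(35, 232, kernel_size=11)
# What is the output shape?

Input shape: (23, 35, 625)
Output shape: (23, 232, 615)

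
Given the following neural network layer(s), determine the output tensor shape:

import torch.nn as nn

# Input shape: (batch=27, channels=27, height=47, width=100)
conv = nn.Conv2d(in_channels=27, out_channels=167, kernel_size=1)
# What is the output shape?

Input shape: (27, 27, 47, 100)
Output shape: (27, 167, 47, 100)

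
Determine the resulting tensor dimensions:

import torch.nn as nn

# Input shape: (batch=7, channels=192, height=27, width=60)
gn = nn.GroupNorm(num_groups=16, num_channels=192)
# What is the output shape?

Input shape: (7, 192, 27, 60)
Output shape: (7, 192, 27, 60)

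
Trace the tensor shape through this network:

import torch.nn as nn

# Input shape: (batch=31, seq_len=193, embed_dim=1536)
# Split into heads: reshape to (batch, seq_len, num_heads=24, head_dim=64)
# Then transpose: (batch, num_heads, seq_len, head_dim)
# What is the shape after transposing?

Input shape: (31, 193, 1536)
  -> after reshape: (31, 193, 24, 64)
Output shape: (31, 24, 193, 64)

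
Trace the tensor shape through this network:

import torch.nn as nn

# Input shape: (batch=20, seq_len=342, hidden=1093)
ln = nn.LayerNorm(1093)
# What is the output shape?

Input shape: (20, 342, 1093)
Output shape: (20, 342, 1093)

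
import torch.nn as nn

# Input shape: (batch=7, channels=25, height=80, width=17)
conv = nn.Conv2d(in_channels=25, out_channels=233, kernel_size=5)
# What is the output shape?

Input shape: (7, 25, 80, 17)
Output shape: (7, 233, 76, 13)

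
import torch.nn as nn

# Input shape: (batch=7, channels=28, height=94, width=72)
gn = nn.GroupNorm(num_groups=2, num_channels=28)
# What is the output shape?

Input shape: (7, 28, 94, 72)
Output shape: (7, 28, 94, 72)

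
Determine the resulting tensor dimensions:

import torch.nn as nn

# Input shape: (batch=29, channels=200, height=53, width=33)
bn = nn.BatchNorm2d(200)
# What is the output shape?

Input shape: (29, 200, 53, 33)
Output shape: (29, 200, 53, 33)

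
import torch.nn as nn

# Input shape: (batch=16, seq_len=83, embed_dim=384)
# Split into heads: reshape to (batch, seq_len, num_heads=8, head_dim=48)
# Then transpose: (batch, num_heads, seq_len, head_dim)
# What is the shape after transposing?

Input shape: (16, 83, 384)
  -> after reshape: (16, 83, 8, 48)
Output shape: (16, 8, 83, 48)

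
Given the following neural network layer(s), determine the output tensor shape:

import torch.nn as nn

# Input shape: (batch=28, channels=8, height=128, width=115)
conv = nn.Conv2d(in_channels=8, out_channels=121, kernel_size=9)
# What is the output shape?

Input shape: (28, 8, 128, 115)
Output shape: (28, 121, 120, 107)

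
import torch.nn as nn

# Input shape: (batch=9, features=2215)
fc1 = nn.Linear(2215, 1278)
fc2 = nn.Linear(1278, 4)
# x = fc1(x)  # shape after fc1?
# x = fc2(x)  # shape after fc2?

Input shape: (9, 2215)
  -> after fc1: (9, 1278)
Output shape: (9, 4)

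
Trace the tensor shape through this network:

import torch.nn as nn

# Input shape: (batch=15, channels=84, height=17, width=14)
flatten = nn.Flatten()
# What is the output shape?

Input shape: (15, 84, 17, 14)
Output shape: (15, 19992)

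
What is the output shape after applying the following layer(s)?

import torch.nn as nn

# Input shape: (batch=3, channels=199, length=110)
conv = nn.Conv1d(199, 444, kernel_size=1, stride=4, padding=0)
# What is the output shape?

Input shape: (3, 199, 110)
Output shape: (3, 444, 28)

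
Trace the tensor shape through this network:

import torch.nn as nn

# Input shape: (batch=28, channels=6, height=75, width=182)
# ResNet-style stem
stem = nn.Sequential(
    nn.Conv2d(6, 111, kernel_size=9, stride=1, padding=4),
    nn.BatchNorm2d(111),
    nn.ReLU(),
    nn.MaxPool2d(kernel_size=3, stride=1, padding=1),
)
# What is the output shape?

Input shape: (28, 6, 75, 182)
  -> after Conv2d 9x9 stride=1: (28, 111, 75, 182)
Output shape: (28, 111, 75, 182)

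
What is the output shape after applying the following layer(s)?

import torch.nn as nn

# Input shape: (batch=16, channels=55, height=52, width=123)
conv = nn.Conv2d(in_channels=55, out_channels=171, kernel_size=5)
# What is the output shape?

Input shape: (16, 55, 52, 123)
Output shape: (16, 171, 48, 119)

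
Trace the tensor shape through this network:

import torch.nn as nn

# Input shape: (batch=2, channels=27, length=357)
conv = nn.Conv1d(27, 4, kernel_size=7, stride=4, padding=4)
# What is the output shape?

Input shape: (2, 27, 357)
Output shape: (2, 4, 90)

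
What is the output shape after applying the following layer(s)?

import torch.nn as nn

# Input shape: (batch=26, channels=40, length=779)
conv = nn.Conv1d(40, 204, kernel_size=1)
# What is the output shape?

Input shape: (26, 40, 779)
Output shape: (26, 204, 779)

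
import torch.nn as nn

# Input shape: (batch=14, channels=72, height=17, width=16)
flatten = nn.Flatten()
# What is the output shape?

Input shape: (14, 72, 17, 16)
Output shape: (14, 19584)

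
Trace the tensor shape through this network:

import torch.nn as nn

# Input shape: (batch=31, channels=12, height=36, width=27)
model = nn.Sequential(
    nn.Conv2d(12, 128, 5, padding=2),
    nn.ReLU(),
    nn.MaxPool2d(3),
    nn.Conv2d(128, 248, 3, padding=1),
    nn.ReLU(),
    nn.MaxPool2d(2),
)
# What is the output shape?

Input shape: (31, 12, 36, 27)
  -> after first Conv2d: (31, 128, 36, 27)
  -> after first MaxPool2d: (31, 128, 12, 9)
  -> after second Conv2d: (31, 248, 12, 9)
Output shape: (31, 248, 6, 4)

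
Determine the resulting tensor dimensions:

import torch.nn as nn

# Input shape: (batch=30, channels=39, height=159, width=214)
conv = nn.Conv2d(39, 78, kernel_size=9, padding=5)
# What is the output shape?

Input shape: (30, 39, 159, 214)
Output shape: (30, 78, 161, 216)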